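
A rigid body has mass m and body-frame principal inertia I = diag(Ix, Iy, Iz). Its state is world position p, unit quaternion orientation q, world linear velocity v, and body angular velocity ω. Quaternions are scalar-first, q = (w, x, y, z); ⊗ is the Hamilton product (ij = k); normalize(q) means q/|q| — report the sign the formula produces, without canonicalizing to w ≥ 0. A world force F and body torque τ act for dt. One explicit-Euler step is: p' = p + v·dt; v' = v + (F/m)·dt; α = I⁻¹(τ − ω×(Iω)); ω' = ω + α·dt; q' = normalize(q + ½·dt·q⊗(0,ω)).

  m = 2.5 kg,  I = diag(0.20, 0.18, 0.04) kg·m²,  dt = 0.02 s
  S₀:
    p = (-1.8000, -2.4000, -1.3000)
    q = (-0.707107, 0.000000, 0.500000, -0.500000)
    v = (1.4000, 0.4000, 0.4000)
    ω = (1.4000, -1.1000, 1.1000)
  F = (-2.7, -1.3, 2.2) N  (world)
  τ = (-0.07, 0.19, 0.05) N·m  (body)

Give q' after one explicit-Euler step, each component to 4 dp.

q' = (-0.6960, -0.0099, 0.5007, -0.5147)

q⊗(0,ω) = (1.1000000, -0.9899498, 0.0778177, -1.4778177)
updated quaternion q' = (-0.6960, -0.0099, 0.5007, -0.5147)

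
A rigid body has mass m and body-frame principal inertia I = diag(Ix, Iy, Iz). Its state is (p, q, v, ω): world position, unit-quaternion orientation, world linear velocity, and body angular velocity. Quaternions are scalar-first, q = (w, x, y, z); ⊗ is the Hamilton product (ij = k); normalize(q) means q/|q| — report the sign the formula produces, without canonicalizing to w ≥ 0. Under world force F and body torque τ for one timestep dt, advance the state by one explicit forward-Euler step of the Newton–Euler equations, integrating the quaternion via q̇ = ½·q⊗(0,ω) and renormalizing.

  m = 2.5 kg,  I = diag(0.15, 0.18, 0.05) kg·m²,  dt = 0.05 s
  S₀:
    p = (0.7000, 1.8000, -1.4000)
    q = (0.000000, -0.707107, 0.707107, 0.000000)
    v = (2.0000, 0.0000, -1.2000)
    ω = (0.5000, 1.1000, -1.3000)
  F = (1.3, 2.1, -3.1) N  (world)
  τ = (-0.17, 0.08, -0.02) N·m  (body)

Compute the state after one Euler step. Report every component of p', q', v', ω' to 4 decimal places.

linear accel F/m = (0.5200, 0.8400, -1.2400)
p + v·dt = (0.8000, 1.8000, -1.4600)
new velocity v' = (2.0260, 0.0420, -1.2620)
gyro term ω×Iω = (0.1859, -0.0650, 0.0165)
α = I⁻¹(τ − ω×Iω) = (-2.3727, 0.8056, -0.7300)
new body rate ω' = (0.3814, 1.1403, -1.3365)
Hamilton product q⊗(0,ω) = (-0.4242642, -0.9192391, -0.9192391, -1.1313712)
updated quaternion q' = (-0.0106, -0.7294, 0.6835, -0.0283)

p' = (0.8000, 1.8000, -1.4600)
q' = (-0.0106, -0.7294, 0.6835, -0.0283)
v' = (2.0260, 0.0420, -1.2620)
ω' = (0.3814, 1.1403, -1.3365)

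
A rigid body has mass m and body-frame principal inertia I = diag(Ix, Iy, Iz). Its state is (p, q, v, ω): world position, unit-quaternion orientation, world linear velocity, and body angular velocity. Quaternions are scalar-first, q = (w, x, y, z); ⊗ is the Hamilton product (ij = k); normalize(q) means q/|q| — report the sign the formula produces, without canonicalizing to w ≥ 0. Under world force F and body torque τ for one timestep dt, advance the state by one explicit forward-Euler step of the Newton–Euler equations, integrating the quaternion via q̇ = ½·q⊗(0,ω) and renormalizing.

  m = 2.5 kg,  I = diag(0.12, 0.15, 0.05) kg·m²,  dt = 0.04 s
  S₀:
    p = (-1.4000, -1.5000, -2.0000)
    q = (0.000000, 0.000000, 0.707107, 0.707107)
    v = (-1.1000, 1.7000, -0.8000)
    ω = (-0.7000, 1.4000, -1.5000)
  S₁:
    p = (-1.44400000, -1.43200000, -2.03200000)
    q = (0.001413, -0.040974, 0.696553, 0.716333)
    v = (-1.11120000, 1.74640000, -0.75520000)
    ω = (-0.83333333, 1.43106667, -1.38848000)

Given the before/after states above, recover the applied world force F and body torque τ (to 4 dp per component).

F = (-0.7000, 2.9000, 2.8000)
τ = (-0.1900, 0.1900, 0.1100)

ω₁ − ω₀ = (-0.13333333, 0.03106667, 0.11152000)
ω₀×(Iω₀) = (0.2100, 0.0735, -0.0294)
applied torque τ = (-0.1900, 0.1900, 0.1100)
v₁ − v₀ = (-0.01120000, 0.04640000, 0.04480000)
F = m·Δv/dt = (-0.7000, 2.9000, 2.8000)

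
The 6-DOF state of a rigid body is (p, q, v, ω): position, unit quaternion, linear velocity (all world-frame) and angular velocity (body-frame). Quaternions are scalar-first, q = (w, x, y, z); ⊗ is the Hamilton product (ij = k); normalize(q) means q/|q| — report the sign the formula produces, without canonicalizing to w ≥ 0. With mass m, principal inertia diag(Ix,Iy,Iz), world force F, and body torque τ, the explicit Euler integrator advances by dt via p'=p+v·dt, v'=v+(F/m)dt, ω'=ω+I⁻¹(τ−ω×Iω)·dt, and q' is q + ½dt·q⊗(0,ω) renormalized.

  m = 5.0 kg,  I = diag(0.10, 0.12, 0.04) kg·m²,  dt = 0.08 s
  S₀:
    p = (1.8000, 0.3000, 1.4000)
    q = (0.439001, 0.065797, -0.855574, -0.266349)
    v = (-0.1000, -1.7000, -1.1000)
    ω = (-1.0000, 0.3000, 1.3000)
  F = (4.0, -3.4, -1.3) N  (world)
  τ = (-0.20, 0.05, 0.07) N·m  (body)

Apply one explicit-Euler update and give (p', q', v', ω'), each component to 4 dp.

p' = (1.7920, 0.1640, 1.3120)
q' = (0.4647, 0.0069, -0.8412, -0.2763)
v' = (-0.0360, -1.7544, -1.1208)
ω' = (-1.1350, 0.3853, 1.4520)

precession coupling ω×(Iω) = (-0.0312, -0.0780, -0.0060)
(τ − ω×Iω)/I = (-1.6880, 1.0667, 1.9000)
ω + α·dt = (-1.1350, 0.3853, 1.4520)
q⊗(0,ω) = (0.6687229, -1.4713425, 0.3125132, -0.2651336)
updated quaternion q' = (0.4647, 0.0069, -0.8412, -0.2763)
p' = p + v·dt = (1.7920, 0.1640, 1.3120)
new velocity v' = (-0.0360, -1.7544, -1.1208)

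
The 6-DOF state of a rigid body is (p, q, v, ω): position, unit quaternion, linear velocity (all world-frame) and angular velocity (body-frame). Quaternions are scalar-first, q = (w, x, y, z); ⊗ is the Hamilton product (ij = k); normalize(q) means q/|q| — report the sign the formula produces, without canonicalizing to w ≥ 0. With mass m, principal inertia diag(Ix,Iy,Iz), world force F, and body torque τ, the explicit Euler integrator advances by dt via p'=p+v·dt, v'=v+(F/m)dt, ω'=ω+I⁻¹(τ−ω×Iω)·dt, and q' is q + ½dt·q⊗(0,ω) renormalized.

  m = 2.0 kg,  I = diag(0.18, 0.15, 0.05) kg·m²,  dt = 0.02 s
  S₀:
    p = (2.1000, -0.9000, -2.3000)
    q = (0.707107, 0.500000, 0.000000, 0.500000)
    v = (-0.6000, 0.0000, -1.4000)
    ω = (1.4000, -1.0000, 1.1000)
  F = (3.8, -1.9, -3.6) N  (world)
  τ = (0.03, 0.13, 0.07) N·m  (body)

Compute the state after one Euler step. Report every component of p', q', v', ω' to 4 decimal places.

p' = (2.0880, -0.9000, -2.3280)
q' = (0.6945, 0.5148, -0.0056, 0.5027)
v' = (-0.5620, -0.0190, -1.4360)
ω' = (1.3911, -1.0094, 1.1112)

angular accel α = (-0.4444, -0.4680, 0.5600)
ω + α·dt = (1.3911, -1.0094, 1.1112)
2q̇ = q⊗(0,ω) = (-1.2500000, 1.4899498, -0.5571070, 0.2778177)
q + ½dt·q⊗(0,ω), renormalized = (0.6945, 0.5148, -0.0056, 0.5027)
linear accel F/m = (1.9000, -0.9500, -1.8000)
new position p' = (2.0880, -0.9000, -2.3280)
new velocity v' = (-0.5620, -0.0190, -1.4360)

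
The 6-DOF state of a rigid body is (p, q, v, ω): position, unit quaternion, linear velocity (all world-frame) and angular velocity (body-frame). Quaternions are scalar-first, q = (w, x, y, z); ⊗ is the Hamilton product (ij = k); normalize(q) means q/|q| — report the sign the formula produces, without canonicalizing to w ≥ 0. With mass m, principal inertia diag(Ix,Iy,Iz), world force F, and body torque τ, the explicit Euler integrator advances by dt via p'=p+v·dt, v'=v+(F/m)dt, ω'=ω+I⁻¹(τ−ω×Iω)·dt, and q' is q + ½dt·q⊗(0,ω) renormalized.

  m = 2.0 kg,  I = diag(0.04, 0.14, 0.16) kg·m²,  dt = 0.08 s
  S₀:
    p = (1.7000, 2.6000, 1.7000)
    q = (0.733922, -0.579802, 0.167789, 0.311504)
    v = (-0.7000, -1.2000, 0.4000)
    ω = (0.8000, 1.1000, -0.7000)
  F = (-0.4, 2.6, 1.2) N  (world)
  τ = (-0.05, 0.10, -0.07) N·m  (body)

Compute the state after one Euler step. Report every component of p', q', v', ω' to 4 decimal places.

p' = (1.6440, 2.5040, 1.7320)
q' = (0.7524, -0.5736, 0.1935, 0.2596)
v' = (-0.7160, -1.0960, 0.4480)
ω' = (0.7308, 1.1187, -0.7790)

precession coupling ω×(Iω) = (-0.0154, 0.0672, 0.0880)
α = I⁻¹(τ − ω×Iω) = (-0.8650, 0.2343, -0.9875)
ω' = ω + α·dt = (0.7308, 1.1187, -0.7790)
2q̇ = q⊗(0,ω) = (0.4973265, 0.1270309, 0.6506560, -1.2857588)
q' = normalize(q + ½dt·q⊗(0,ω)) = (0.7524, -0.5736, 0.1935, 0.2596)
a = F/m = (-0.2000, 1.3000, 0.6000)
p + v·dt = (1.6440, 2.5040, 1.7320)
new velocity v' = (-0.7160, -1.0960, 0.4480)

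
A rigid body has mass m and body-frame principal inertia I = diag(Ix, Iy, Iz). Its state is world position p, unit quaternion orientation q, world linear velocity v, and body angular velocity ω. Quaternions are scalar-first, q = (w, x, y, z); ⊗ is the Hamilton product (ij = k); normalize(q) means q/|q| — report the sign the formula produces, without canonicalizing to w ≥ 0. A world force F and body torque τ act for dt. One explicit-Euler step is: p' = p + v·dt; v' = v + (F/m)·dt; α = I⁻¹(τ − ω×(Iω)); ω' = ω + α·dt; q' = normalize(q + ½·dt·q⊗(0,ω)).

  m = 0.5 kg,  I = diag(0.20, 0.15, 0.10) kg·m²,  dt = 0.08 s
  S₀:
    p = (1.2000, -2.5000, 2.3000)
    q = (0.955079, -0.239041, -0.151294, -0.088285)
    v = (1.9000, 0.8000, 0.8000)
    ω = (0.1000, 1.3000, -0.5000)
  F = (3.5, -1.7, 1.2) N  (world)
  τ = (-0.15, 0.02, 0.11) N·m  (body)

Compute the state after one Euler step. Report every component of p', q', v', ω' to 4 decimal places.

p' = (1.3520, -2.4360, 2.3640)
q' = (0.9606, -0.2272, -0.1066, -0.1190)
v' = (2.4600, 0.5280, 0.9920)
ω' = (0.0270, 1.3133, -0.4068)

gyro term ω×Iω = (0.0325, -0.0050, -0.0065)
angular accel α = (-0.9125, 0.1667, 1.1650)
ω + α·dt = (0.0270, 1.3133, -0.4068)
Hamilton product q⊗(0,ω) = (0.1764438, 0.2859254, 1.1132537, -0.7731634)
updated quaternion q' = (0.9606, -0.2272, -0.1066, -0.1190)
p + v·dt = (1.3520, -2.4360, 2.3640)
v + (F/m)dt = (2.4600, 0.5280, 0.9920)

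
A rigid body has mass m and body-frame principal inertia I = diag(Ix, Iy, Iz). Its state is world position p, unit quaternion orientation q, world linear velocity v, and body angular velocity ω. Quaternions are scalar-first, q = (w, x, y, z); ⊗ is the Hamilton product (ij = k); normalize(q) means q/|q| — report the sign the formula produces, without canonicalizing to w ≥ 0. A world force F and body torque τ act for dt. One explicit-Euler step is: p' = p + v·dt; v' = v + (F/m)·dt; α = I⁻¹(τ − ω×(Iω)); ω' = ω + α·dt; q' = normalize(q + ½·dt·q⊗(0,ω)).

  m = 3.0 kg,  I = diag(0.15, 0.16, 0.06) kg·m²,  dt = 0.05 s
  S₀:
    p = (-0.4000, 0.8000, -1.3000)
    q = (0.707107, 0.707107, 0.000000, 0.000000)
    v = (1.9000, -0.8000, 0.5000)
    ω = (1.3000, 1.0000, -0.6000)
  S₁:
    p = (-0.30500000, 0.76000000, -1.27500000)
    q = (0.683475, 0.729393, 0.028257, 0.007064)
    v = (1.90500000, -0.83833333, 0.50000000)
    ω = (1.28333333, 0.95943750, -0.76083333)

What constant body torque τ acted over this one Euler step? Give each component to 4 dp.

τ = (0.0100, -0.2000, -0.1800)

ω₁ − ω₀ = (-0.01666667, -0.04056250, -0.16083333)
gyro term ω₀×Iω₀ = (0.0600, -0.0702, 0.0130)
τ = I·(Δω/dt) + ω₀×(Iω₀) = (0.0100, -0.2000, -0.1800)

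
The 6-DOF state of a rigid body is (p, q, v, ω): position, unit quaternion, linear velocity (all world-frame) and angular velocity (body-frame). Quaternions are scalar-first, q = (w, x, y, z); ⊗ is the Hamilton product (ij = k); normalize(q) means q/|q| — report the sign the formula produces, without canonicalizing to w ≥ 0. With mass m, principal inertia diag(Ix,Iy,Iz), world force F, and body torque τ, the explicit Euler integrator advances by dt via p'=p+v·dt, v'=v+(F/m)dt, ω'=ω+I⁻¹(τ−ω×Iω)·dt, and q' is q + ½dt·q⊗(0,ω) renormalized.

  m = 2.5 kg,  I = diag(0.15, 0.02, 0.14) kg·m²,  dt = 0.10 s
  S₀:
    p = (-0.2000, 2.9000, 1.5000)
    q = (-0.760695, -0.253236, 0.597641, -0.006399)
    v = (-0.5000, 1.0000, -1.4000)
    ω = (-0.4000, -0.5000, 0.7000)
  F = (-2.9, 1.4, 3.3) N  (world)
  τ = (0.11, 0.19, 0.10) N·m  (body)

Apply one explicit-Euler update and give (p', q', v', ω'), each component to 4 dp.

p' = (-0.2500, 3.0000, 1.3600)
q' = (-0.7498, -0.2170, 0.6249, -0.0147)
v' = (-0.6160, 1.0560, -1.2680)
ω' = (-0.2987, 0.4640, 0.7900)

precession coupling ω×(Iω) = (-0.0420, -0.0028, -0.0260)
angular accel α = (1.0133, 9.6400, 0.9000)
ω' = ω + α·dt = (-0.2987, 0.4640, 0.7900)
q⊗(0,ω) = (0.2020054, 0.7194272, 0.5601723, -0.1668121)
q' = normalize(q + ½dt·q⊗(0,ω)) = (-0.7498, -0.2170, 0.6249, -0.0147)
p' = p + v·dt = (-0.2500, 3.0000, 1.3600)
v + (F/m)dt = (-0.6160, 1.0560, -1.2680)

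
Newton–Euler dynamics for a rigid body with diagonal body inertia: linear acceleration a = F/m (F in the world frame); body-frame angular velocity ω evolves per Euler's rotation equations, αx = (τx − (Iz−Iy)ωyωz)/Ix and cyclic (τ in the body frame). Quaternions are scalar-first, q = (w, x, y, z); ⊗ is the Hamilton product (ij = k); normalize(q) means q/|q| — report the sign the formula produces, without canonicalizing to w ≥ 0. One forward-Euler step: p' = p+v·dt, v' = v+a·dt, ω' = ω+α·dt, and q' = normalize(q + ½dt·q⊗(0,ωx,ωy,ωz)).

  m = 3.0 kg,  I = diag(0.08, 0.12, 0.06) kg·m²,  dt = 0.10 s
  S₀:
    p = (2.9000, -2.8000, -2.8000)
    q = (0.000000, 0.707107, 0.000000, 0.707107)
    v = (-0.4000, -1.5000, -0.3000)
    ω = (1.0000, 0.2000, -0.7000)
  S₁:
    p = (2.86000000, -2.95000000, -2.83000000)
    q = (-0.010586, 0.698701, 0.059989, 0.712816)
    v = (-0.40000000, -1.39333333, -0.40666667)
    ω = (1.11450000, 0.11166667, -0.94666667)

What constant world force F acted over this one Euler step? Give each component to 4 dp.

F = (0.0000, 3.2000, -3.2000)

v₁ − v₀ = (0.00000000, 0.10666667, -0.10666667)
applied force F = (0.0000, 3.2000, -3.2000)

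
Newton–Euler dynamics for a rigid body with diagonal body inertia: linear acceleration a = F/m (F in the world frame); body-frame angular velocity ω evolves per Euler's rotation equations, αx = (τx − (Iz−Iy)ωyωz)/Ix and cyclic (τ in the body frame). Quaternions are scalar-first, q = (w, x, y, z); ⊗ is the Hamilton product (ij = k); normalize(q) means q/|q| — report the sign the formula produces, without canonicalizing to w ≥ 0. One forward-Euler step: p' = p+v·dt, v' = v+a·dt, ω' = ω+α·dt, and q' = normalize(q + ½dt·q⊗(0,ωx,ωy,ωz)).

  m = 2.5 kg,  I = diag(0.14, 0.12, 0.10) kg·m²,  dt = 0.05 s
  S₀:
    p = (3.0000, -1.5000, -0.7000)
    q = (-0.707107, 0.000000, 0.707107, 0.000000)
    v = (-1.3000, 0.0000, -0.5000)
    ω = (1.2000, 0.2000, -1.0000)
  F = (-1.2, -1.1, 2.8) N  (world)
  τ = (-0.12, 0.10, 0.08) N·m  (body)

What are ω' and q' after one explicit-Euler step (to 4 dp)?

gyro term ω×Iω = (0.0040, -0.0480, -0.0048)
(τ − ω×Iω)/I = (-0.8857, 1.2333, 0.8480)
ω' = ω + α·dt = (1.1557, 0.2617, -0.9576)
2q̇ = q⊗(0,ω) = (-0.1414214, -1.5556354, -0.1414214, -0.1414214)
updated quaternion q' = (-0.7101, -0.0389, 0.7030, -0.0035)

ω' = (1.1557, 0.2617, -0.9576)
q' = (-0.7101, -0.0389, 0.7030, -0.0035)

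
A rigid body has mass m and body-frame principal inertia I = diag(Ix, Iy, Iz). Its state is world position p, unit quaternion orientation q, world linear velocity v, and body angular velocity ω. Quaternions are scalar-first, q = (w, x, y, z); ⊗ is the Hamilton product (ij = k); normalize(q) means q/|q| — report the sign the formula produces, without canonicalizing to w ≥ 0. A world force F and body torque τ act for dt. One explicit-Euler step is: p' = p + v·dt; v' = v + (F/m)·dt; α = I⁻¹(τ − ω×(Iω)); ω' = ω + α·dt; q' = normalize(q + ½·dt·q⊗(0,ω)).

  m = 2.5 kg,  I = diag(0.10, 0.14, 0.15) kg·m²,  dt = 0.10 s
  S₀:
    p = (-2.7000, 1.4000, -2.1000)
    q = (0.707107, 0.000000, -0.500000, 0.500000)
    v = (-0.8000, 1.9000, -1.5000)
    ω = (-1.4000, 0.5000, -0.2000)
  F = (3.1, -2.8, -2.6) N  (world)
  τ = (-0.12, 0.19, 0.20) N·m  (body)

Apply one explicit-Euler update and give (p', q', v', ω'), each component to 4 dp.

p' = (-2.7800, 1.5900, -2.2500)
q' = (0.7226, -0.0568, -0.5159, 0.4566)
v' = (-0.6760, 1.7880, -1.6040)
ω' = (-1.5190, 0.6457, -0.0480)

precession coupling ω×(Iω) = (-0.0010, -0.0140, -0.0280)
α = I⁻¹(τ − ω×Iω) = (-1.1900, 1.4571, 1.5200)
new body rate ω' = (-1.5190, 0.6457, -0.0480)
2q̇ = q⊗(0,ω) = (0.3500000, -1.1399498, -0.3464465, -0.8414214)
q' = normalize(q + ½dt·q⊗(0,ω)) = (0.7226, -0.0568, -0.5159, 0.4566)
linear accel F/m = (1.2400, -1.1200, -1.0400)
p' = p + v·dt = (-2.7800, 1.5900, -2.2500)
new velocity v' = (-0.6760, 1.7880, -1.6040)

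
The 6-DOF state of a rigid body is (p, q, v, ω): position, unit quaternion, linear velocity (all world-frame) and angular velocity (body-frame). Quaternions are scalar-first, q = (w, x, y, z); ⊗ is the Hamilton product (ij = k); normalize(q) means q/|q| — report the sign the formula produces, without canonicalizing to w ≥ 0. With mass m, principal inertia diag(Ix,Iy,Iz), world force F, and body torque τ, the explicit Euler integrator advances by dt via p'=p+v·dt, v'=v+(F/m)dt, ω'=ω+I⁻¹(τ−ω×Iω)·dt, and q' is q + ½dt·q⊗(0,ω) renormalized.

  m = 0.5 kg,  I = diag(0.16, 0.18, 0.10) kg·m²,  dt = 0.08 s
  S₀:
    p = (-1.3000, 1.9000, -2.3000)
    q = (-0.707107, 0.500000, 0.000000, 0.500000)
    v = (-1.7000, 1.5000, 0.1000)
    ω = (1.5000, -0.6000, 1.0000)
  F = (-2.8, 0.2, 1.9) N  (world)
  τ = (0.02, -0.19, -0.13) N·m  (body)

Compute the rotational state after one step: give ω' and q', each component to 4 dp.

ω×(Iω) gyroscopic = (0.0480, 0.0900, -0.0180)
α = I⁻¹(τ − ω×Iω) = (-0.1750, -1.5556, -1.1200)
new body rate ω' = (1.4860, -0.7244, 0.9104)
2q̇ = q⊗(0,ω) = (-1.2500000, -0.7606605, 0.6742642, -1.0071070)
q + ½dt·q⊗(0,ω), renormalized = (-0.7549, 0.4682, 0.0269, 0.4584)

ω' = (1.4860, -0.7244, 0.9104)
q' = (-0.7549, 0.4682, 0.0269, 0.4584)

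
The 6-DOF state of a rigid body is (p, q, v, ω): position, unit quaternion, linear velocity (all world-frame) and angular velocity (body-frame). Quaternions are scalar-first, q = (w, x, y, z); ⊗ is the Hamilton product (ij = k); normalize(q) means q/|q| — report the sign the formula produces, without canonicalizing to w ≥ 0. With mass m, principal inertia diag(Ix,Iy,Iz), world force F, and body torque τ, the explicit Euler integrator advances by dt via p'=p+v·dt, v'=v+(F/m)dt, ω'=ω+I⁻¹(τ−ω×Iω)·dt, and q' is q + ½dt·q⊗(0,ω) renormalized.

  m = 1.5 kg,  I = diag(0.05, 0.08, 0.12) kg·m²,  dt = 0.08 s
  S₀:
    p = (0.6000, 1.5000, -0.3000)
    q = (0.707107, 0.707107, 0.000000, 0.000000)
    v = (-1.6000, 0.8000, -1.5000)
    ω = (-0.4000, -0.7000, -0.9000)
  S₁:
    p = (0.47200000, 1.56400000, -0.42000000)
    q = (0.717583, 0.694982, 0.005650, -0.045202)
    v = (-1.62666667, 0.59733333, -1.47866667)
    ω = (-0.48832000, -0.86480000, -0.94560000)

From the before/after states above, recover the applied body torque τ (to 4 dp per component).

Δω = ω₁−ω₀ = (-0.08832000, -0.16480000, -0.04560000)
applied torque τ = (-0.0300, -0.1900, -0.0600)

τ = (-0.0300, -0.1900, -0.0600)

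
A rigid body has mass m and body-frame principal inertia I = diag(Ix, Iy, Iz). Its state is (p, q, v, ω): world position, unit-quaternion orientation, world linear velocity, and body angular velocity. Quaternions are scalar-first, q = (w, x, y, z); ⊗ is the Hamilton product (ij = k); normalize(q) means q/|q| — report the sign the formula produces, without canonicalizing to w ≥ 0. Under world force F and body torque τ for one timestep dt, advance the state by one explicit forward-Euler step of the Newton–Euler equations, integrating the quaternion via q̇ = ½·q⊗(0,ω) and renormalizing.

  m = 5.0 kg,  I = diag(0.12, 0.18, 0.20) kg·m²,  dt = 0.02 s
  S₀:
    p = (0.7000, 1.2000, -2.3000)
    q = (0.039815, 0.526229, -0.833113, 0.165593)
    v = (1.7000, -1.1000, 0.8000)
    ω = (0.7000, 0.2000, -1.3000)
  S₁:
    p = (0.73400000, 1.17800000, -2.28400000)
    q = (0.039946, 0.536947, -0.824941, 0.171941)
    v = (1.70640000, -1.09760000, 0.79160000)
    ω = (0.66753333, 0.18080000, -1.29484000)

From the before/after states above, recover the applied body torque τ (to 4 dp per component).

ω₁ − ω₀ = (-0.03246667, -0.01920000, 0.00516000)
precession coupling = (-0.0052, 0.0728, 0.0084)
I·α + gyro = (-0.2000, -0.1000, 0.0600)

τ = (-0.2000, -0.1000, 0.0600)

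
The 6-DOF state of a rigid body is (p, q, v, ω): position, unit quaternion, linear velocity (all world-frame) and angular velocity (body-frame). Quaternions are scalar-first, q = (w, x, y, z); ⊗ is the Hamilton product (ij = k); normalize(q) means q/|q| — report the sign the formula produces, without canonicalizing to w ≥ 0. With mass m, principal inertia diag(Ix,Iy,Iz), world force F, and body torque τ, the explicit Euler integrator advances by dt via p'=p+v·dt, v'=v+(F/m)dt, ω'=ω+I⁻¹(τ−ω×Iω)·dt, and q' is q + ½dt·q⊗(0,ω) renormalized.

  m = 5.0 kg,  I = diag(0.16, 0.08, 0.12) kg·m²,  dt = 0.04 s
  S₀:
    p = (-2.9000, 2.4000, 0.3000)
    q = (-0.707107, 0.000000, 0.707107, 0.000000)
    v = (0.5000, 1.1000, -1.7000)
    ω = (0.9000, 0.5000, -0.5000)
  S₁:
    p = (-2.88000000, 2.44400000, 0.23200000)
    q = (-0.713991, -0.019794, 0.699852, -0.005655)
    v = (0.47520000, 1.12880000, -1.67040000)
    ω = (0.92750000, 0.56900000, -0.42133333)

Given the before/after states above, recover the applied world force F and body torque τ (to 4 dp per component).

rate change Δω = (0.02750000, 0.06900000, 0.07866667)
τ = I·(Δω/dt) + ω₀×(Iω₀) = (0.1000, 0.1200, 0.2000)
v₁ − v₀ = (-0.02480000, 0.02880000, 0.02960000)
F = m·Δv/dt = (-3.1000, 3.6000, 3.7000)

F = (-3.1000, 3.6000, 3.7000)
τ = (0.1000, 0.1200, 0.2000)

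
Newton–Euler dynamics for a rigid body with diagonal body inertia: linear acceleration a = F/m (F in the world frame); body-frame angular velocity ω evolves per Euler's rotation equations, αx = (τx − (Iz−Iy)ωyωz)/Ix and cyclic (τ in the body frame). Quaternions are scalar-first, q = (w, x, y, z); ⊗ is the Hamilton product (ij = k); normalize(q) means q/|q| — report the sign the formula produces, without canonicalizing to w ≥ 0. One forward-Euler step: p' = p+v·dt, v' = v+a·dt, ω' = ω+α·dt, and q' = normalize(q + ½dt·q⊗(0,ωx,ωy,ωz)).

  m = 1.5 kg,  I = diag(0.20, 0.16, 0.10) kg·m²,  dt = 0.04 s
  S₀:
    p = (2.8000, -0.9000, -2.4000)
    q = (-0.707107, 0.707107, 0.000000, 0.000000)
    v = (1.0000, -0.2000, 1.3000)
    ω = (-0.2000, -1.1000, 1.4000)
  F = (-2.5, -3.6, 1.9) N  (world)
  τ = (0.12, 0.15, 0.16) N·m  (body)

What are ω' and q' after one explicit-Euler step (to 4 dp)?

ω×(Iω) gyroscopic = (0.0924, -0.0280, -0.0088)
angular accel α = (0.1380, 1.1125, 1.6880)
new body rate ω' = (-0.1945, -1.0555, 1.4675)
q⊗(0,ω) = (0.1414214, 0.1414214, -0.2121321, -1.7677675)
q' = normalize(q + ½dt·q⊗(0,ω)) = (-0.7038, 0.7095, -0.0042, -0.0353)

ω' = (-0.1945, -1.0555, 1.4675)
q' = (-0.7038, 0.7095, -0.0042, -0.0353)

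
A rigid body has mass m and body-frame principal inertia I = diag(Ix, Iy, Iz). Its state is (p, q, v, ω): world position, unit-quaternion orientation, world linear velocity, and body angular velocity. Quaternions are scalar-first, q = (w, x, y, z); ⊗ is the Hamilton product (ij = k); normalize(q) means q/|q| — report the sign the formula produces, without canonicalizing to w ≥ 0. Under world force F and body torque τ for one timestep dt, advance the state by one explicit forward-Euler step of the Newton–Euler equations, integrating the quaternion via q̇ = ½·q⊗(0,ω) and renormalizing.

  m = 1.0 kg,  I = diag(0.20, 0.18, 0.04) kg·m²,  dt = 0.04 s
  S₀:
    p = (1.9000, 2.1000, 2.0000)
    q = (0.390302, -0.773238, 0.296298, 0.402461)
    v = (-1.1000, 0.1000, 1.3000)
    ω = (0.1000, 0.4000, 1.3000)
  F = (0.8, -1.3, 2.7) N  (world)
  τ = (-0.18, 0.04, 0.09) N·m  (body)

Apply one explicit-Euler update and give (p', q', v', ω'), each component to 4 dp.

p' = (1.8560, 2.1040, 2.0520)
q' = (0.3789, -0.7677, 0.3202, 0.4057)
v' = (-1.0680, 0.0480, 1.4080)
ω' = (0.0786, 0.4043, 1.3908)

angular accel α = (-0.5360, 0.1067, 2.2700)
ω' = ω + α·dt = (0.0786, 0.4043, 1.3908)
Hamilton product q⊗(0,ω) = (-0.5643947, 0.2632332, 1.2015763, 0.1684676)
q + ½dt·q⊗(0,ω), renormalized = (0.3789, -0.7677, 0.3202, 0.4057)
a = F/m = (0.8000, -1.3000, 2.7000)
p' = p + v·dt = (1.8560, 2.1040, 2.0520)
new velocity v' = (-1.0680, 0.0480, 1.4080)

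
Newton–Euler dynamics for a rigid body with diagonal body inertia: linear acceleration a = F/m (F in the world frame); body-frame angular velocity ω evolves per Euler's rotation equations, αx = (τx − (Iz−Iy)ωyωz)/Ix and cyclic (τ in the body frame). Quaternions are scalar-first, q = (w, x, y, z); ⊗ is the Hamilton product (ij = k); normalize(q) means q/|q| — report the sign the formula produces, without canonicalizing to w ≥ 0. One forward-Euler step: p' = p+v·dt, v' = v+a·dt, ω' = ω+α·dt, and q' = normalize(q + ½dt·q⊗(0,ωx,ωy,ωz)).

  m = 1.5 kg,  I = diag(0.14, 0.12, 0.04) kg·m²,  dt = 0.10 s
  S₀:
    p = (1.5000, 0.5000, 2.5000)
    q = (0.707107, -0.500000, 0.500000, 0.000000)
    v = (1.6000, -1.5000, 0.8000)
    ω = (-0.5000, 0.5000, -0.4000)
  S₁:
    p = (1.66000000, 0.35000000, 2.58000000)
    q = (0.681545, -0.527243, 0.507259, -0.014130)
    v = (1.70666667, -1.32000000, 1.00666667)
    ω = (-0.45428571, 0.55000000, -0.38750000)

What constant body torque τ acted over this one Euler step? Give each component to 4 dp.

τ = (0.0800, 0.0800, 0.0100)

ω₁ − ω₀ = (0.04571429, 0.05000000, 0.01250000)
ω₀×(Iω₀) = (0.0160, 0.0200, 0.0050)
I·α + gyro = (0.0800, 0.0800, 0.0100)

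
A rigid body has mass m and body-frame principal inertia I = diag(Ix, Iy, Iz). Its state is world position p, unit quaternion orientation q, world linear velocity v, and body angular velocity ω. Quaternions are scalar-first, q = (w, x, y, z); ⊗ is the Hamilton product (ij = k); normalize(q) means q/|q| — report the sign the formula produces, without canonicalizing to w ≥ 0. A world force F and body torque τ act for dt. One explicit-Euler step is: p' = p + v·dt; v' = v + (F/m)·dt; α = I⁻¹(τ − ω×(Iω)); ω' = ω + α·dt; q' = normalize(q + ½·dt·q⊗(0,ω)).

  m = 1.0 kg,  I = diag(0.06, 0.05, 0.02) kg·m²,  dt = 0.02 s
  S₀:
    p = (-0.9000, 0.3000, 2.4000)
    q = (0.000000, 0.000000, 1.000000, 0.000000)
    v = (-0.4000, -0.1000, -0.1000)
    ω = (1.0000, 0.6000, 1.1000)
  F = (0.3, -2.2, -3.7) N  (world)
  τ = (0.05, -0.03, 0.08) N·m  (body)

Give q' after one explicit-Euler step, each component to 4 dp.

q' = (-0.0060, 0.0110, 0.9999, -0.0100)

Hamilton product q⊗(0,ω) = (-0.6000000, 1.1000000, 0.0000000, -1.0000000)
q' = normalize(q + ½dt·q⊗(0,ω)) = (-0.0060, 0.0110, 0.9999, -0.0100)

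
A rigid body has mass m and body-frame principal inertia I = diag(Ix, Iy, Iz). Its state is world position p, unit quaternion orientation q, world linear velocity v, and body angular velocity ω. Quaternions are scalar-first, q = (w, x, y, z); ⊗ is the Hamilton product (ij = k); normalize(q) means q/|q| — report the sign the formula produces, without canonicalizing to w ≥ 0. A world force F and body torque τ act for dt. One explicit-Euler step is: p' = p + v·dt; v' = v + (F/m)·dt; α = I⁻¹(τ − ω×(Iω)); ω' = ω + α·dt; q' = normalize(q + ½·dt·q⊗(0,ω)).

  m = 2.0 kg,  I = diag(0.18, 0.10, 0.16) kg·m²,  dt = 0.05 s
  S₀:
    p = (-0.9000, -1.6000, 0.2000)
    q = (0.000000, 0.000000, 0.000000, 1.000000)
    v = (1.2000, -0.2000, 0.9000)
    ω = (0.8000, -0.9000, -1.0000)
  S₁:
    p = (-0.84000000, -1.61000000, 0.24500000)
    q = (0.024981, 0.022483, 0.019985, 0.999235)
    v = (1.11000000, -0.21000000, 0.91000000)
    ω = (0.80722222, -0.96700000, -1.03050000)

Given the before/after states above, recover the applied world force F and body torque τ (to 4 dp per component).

F = (-3.6000, -0.4000, 0.4000)
τ = (0.0800, -0.1500, -0.0400)

Δω = ω₁−ω₀ = (0.00722222, -0.06700000, -0.03050000)
gyro term ω₀×Iω₀ = (0.0540, -0.0160, 0.0576)
I·α + gyro = (0.0800, -0.1500, -0.0400)
velocity change Δv = (-0.09000000, -0.01000000, 0.01000000)
applied force F = (-3.6000, -0.4000, 0.4000)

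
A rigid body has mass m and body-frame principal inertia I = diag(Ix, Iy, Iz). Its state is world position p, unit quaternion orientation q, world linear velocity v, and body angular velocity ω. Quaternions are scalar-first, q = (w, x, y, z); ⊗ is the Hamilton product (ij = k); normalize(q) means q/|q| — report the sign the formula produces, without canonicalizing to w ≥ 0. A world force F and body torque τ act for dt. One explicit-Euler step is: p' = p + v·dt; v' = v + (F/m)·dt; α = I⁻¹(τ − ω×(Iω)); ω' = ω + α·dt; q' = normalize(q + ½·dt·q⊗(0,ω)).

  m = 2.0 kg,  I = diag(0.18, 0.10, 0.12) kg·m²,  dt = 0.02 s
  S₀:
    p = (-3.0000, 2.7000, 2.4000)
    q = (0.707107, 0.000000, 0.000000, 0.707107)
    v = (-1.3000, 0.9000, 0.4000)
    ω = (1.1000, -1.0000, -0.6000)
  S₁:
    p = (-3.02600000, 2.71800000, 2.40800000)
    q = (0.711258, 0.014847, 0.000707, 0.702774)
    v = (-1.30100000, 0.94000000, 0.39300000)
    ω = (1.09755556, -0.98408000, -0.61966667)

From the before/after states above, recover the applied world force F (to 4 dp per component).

F = (-0.1000, 4.0000, -0.7000)

velocity change Δv = (-0.00100000, 0.04000000, -0.00700000)
applied force F = (-0.1000, 4.0000, -0.7000)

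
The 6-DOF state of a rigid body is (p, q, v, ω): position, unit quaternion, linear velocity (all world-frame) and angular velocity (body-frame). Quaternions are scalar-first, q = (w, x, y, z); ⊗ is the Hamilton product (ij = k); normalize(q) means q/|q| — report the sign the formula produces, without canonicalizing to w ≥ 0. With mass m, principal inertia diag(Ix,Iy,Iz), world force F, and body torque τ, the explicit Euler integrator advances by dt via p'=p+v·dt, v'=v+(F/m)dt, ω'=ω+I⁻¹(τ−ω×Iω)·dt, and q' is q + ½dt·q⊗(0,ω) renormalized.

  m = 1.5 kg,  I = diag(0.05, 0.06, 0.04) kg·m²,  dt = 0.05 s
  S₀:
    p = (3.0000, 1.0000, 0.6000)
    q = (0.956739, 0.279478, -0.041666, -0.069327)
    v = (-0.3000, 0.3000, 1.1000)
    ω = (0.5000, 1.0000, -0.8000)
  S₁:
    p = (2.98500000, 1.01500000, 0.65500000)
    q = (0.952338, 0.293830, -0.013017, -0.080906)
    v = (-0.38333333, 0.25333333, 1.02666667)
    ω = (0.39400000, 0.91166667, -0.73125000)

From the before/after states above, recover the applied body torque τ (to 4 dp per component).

τ = (-0.0900, -0.1100, 0.0600)

rate change Δω = (-0.10600000, -0.08833333, 0.06875000)
precession coupling = (0.0160, -0.0040, 0.0050)
τ = I·(Δω/dt) + ω₀×(Iω₀) = (-0.0900, -0.1100, 0.0600)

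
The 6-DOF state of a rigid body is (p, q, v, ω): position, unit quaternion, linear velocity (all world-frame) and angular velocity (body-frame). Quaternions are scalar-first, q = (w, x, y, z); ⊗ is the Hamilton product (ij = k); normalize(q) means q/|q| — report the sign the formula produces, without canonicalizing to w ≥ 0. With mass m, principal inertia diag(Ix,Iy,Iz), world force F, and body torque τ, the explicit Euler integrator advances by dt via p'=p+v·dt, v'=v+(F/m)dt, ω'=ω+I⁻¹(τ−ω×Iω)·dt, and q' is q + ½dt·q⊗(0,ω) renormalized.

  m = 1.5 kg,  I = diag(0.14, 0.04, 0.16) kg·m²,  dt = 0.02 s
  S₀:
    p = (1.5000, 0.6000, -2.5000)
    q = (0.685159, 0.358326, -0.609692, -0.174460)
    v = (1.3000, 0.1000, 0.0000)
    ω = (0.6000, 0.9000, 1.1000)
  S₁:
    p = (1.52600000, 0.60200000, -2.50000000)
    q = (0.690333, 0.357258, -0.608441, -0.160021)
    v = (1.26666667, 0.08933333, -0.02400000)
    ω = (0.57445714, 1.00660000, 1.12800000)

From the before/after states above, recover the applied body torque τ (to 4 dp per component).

Δω = ω₁−ω₀ = (-0.02554286, 0.10660000, 0.02800000)
gyro term ω₀×Iω₀ = (0.1188, -0.0132, -0.0540)
I·α + gyro = (-0.0600, 0.2000, 0.1700)

τ = (-0.0600, 0.2000, 0.1700)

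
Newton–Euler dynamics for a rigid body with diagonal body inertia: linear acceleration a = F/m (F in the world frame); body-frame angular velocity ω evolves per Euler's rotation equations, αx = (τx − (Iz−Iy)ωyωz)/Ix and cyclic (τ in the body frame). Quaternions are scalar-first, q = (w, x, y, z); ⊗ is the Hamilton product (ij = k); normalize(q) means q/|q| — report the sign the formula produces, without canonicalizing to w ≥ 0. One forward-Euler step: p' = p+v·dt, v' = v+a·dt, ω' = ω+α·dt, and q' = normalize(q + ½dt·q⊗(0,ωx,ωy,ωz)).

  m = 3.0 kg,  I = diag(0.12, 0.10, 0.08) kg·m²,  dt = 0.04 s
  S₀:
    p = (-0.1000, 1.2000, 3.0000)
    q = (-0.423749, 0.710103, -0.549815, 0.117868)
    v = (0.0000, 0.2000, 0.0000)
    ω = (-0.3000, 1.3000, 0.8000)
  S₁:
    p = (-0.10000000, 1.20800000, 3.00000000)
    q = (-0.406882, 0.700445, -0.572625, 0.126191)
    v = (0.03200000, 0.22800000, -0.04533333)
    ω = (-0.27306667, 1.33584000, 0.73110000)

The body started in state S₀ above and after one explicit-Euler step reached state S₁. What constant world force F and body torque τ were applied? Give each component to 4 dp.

F = (2.4000, 2.1000, -3.4000)
τ = (0.0600, 0.0800, -0.1300)

v₁ − v₀ = (0.03200000, 0.02800000, -0.04533333)
F = m·Δv/dt = (2.4000, 2.1000, -3.4000)
rate change Δω = (0.02693333, 0.03584000, -0.06890000)
τ = I·(Δω/dt) + ω₀×(Iω₀) = (0.0600, 0.0800, -0.1300)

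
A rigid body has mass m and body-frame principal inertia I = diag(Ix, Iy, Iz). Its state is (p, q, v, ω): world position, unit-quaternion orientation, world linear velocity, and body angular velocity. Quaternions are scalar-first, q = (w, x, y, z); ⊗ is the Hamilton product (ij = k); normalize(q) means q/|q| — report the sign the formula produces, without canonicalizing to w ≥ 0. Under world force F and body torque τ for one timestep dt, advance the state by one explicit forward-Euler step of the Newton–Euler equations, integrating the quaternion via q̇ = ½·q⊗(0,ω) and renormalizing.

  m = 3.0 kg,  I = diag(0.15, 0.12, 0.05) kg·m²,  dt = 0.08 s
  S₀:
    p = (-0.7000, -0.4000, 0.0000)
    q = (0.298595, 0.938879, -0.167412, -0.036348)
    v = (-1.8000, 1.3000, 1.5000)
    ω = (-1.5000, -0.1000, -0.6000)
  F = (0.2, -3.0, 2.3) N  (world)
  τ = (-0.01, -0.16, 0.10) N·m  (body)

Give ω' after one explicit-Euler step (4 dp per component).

ω' = (-1.5031, -0.2667, -0.4328)

precession coupling ω×(Iω) = (-0.0042, 0.0900, -0.0045)
α = I⁻¹(τ − ω×Iω) = (-0.0387, -2.0833, 2.0900)
new body rate ω' = (-1.5031, -0.2667, -0.4328)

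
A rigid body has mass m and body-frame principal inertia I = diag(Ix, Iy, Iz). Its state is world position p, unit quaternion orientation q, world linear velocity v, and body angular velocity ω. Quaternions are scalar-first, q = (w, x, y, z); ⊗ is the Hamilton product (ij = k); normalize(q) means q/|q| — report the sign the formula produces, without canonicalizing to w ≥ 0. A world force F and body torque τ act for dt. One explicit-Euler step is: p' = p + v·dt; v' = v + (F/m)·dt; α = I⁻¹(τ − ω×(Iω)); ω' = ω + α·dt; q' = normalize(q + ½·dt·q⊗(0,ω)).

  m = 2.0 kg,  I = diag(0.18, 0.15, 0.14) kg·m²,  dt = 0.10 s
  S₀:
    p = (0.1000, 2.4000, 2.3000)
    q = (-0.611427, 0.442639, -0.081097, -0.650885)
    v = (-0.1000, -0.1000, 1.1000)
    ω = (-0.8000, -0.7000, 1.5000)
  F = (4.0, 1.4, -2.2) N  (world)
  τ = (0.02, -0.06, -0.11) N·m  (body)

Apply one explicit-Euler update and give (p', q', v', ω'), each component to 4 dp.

a = (2.0000, 0.7000, -1.1000)
p' = p + v·dt = (0.0900, 2.3900, 2.4100)
v + (F/m)dt = (0.1000, -0.0300, 0.9900)
precession coupling ω×(Iω) = (0.0105, -0.0480, -0.0168)
angular accel α = (0.0528, -0.0800, -0.6657)
ω + α·dt = (-0.7947, -0.7080, 1.4334)
Hamilton product q⊗(0,ω) = (1.2736708, -0.0881234, 0.2847484, -1.2918654)
updated quaternion q' = (-0.5454, 0.4364, -0.0666, -0.7125)

p' = (0.0900, 2.3900, 2.4100)
q' = (-0.5454, 0.4364, -0.0666, -0.7125)
v' = (0.1000, -0.0300, 0.9900)
ω' = (-0.7947, -0.7080, 1.4334)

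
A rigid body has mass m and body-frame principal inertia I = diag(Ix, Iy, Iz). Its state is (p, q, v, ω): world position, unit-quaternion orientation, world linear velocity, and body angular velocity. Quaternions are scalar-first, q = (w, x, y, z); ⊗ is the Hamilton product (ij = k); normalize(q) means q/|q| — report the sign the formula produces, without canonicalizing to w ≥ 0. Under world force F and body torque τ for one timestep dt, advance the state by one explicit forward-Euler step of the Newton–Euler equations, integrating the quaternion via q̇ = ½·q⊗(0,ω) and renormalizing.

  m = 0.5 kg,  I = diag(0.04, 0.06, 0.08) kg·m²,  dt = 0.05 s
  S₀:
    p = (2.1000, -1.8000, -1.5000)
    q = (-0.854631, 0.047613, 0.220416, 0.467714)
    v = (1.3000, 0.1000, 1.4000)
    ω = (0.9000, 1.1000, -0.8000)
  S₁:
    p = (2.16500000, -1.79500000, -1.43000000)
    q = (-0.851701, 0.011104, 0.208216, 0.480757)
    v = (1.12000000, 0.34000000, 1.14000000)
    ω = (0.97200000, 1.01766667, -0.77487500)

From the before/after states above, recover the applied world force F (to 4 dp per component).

F = (-1.8000, 2.4000, -2.6000)

velocity change Δv = (-0.18000000, 0.24000000, -0.26000000)
F = m·Δv/dt = (-1.8000, 2.4000, -2.6000)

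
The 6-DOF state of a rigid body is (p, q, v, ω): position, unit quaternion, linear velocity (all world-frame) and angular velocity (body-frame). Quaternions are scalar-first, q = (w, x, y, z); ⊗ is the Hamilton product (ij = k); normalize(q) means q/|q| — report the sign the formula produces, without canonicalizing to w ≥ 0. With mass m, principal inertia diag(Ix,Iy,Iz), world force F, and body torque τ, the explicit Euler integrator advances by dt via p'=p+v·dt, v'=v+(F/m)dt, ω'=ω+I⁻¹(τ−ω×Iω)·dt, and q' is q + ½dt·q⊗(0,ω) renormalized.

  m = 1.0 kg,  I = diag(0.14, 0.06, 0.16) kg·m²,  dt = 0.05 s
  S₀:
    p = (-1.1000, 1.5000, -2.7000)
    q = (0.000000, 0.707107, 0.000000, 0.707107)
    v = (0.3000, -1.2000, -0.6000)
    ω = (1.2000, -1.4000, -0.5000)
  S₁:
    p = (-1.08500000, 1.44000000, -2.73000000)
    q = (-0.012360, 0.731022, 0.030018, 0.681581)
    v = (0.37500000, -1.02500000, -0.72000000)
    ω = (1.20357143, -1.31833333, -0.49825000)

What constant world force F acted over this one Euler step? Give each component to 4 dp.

F = (1.5000, 3.5000, -2.4000)

velocity change Δv = (0.07500000, 0.17500000, -0.12000000)
applied force F = (1.5000, 3.5000, -2.4000)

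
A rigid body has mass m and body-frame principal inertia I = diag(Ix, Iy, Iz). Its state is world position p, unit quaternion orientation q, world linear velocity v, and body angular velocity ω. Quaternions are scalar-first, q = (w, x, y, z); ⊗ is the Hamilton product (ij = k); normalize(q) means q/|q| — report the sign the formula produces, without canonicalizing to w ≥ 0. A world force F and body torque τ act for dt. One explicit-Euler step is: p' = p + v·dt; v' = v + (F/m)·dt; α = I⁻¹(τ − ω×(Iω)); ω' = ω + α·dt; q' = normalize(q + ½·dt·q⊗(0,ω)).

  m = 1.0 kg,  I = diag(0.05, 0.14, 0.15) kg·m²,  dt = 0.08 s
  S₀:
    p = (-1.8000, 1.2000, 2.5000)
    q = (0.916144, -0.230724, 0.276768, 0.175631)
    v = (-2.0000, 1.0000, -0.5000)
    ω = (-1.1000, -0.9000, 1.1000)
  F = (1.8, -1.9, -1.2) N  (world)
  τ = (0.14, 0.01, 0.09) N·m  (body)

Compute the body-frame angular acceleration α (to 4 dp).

α = (2.9980, -0.7929, 0.0060)

gyro term ω×Iω = (-0.0099, 0.1210, 0.0891)
α = I⁻¹(τ − ω×Iω) = (2.9980, -0.7929, 0.0060)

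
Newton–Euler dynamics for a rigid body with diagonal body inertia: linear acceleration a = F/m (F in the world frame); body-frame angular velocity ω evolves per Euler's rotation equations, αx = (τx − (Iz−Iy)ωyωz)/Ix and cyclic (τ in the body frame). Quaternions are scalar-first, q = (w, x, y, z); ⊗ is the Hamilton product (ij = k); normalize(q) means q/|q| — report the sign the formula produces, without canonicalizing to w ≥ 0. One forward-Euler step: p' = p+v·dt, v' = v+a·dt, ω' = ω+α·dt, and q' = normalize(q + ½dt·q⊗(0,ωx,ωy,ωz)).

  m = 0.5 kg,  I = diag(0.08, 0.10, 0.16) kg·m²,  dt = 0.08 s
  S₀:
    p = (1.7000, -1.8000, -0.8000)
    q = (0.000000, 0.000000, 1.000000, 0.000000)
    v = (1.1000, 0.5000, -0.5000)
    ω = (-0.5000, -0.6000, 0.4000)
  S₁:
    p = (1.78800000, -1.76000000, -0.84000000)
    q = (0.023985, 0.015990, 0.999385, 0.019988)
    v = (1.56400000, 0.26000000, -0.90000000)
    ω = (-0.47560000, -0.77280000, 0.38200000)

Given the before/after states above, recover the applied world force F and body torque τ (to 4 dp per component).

F = (2.9000, -1.5000, -2.5000)
τ = (0.0100, -0.2000, -0.0300)

rate change Δω = (0.02440000, -0.17280000, -0.01800000)
gyro term ω₀×Iω₀ = (-0.0144, 0.0160, 0.0060)
I·α + gyro = (0.0100, -0.2000, -0.0300)
velocity change Δv = (0.46400000, -0.24000000, -0.40000000)
F = m·Δv/dt = (2.9000, -1.5000, -2.5000)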